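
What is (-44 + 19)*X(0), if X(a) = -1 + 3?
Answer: -50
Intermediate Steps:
X(a) = 2
(-44 + 19)*X(0) = (-44 + 19)*2 = -25*2 = -50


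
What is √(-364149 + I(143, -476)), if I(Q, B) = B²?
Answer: I*√137573 ≈ 370.91*I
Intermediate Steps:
√(-364149 + I(143, -476)) = √(-364149 + (-476)²) = √(-364149 + 226576) = √(-137573) = I*√137573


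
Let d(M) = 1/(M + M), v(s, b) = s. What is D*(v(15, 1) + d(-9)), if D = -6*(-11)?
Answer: 2959/3 ≈ 986.33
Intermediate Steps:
D = 66
d(M) = 1/(2*M)
D*(v(15, 1) + d(-9)) = 66*(15 + (½)/(-9)) = 66*(15 + (½)*(-⅑)) = 66*(15 - 1/18) = 66*(269/18) = 2959/3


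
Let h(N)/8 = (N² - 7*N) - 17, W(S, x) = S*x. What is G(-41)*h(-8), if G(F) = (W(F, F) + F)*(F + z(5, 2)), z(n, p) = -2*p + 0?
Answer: -60811200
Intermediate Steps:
z(n, p) = -2*p
G(F) = (-4 + F)*(F + F²) (G(F) = (F*F + F)*(F - 2*2) = (F² + F)*(F - 4) = (F + F²)*(-4 + F) = (-4 + F)*(F + F²))
h(N) = -136 - 56*N + 8*N² (h(N) = 8*((N² - 7*N) - 17) = 8*(-17 + N² - 7*N) = -136 - 56*N + 8*N²)
G(-41)*h(-8) = (-41*(-4 + (-41)² - 3*(-41)))*(-136 - 56*(-8) + 8*(-8)²) = (-41*(-4 + 1681 + 123))*(-136 + 448 + 8*64) = (-41*1800)*(-136 + 448 + 512) = -73800*824 = -60811200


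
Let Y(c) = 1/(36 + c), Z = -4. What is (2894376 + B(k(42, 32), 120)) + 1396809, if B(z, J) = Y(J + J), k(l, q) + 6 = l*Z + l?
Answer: 1184367061/276 ≈ 4.2912e+6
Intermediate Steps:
k(l, q) = -6 - 3*l (k(l, q) = -6 + (l*(-4) + l) = -6 + (-4*l + l) = -6 - 3*l)
B(z, J) = 1/(36 + 2*J) (B(z, J) = 1/(36 + (J + J)) = 1/(36 + 2*J))
(2894376 + B(k(42, 32), 120)) + 1396809 = (2894376 + 1/(2*(18 + 120))) + 1396809 = (2894376 + (½)/138) + 1396809 = (2894376 + (½)*(1/138)) + 1396809 = (2894376 + 1/276) + 1396809 = 798847777/276 + 1396809 = 1184367061/276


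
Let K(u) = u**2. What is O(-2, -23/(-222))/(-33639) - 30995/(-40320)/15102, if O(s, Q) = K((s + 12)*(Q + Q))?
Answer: -143445194797/1869434508969216 ≈ -7.6732e-5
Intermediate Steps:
O(s, Q) = 4*Q**2*(12 + s)**2 (O(s, Q) = ((s + 12)*(Q + Q))**2 = ((12 + s)*(2*Q))**2 = (2*Q*(12 + s))**2 = 4*Q**2*(12 + s)**2)
O(-2, -23/(-222))/(-33639) - 30995/(-40320)/15102 = (4*(-23/(-222))**2*(12 - 2)**2)/(-33639) - 30995/(-40320)/15102 = (4*(-23*(-1/222))**2*10**2)*(-1/33639) - 30995*(-1/40320)*(1/15102) = (4*(23/222)**2*100)*(-1/33639) + (6199/8064)*(1/15102) = (4*(529/49284)*100)*(-1/33639) + 6199/121782528 = (52900/12321)*(-1/33639) + 6199/121782528 = -52900/414466119 + 6199/121782528 = -143445194797/1869434508969216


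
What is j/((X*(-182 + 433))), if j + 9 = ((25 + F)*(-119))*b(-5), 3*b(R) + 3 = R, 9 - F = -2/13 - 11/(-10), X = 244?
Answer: 2043617/11942580 ≈ 0.17112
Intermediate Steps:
F = 1047/130 (F = 9 - (-2/13 - 11/(-10)) = 9 - (-2*1/13 - 11*(-⅒)) = 9 - (-2/13 + 11/10) = 9 - 1*123/130 = 9 - 123/130 = 1047/130 ≈ 8.0538)
b(R) = -1 + R/3
j = 2043617/195 (j = -9 + ((25 + 1047/130)*(-119))*(-1 + (⅓)*(-5)) = -9 + ((4297/130)*(-119))*(-1 - 5/3) = -9 - 511343/130*(-8/3) = -9 + 2045372/195 = 2043617/195 ≈ 10480.)
j/((X*(-182 + 433))) = 2043617/(195*((244*(-182 + 433)))) = 2043617/(195*((244*251))) = (2043617/195)/61244 = (2043617/195)*(1/61244) = 2043617/11942580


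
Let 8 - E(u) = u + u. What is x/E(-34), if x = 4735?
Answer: 4735/76 ≈ 62.303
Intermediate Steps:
E(u) = 8 - 2*u (E(u) = 8 - (u + u) = 8 - 2*u)
x/E(-34) = 4735/(8 - 2*(-34)) = 4735/(8 + 68) = 4735/76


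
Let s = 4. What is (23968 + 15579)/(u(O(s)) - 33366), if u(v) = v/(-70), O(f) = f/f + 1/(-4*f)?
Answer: -8858528/7473987 ≈ -1.1852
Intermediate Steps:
O(f) = 1 - 1/(4*f) (O(f) = 1 + 1*(-1/(4*f)) = 1 - 1/(4*f))
u(v) = -v/70 (u(v) = v*(-1/70) = -v/70)
(23968 + 15579)/(u(O(s)) - 33366) = (23968 + 15579)/(-(-1/4 + 4)/(70*4) - 33366) = 39547/(-15/(280*4) - 33366) = 39547/(-1/70*15/16 - 33366) = 39547/(-3/224 - 33366) = 39547/(-7473987/224) = 39547*(-224/7473987) = -8858528/7473987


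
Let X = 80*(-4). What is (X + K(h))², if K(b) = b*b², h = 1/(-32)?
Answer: 109951183749121/1073741824 ≈ 1.0240e+5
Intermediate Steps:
h = -1/32 ≈ -0.031250
X = -320
K(b) = b³
(X + K(h))² = (-320 + (-1/32)³)² = (-320 - 1/32768)² = (-10485761/32768)² = 109951183749121/1073741824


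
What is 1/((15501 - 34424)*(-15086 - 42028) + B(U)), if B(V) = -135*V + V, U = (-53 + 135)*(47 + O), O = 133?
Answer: 1/1078790382 ≈ 9.2696e-10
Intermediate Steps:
U = 14760 (U = (-53 + 135)*(47 + 133) = 82*180 = 14760)
B(V) = -134*V
1/((15501 - 34424)*(-15086 - 42028) + B(U)) = 1/((15501 - 34424)*(-15086 - 42028) - 134*14760) = 1/(-18923*(-57114) - 1977840) = 1/(1080768222 - 1977840) = 1/1078790382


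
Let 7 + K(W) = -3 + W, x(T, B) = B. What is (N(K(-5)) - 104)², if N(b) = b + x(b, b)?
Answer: 17956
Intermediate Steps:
K(W) = -10 + W (K(W) = -7 + (-3 + W) = -10 + W)
N(b) = 2*b (N(b) = b + b = 2*b)
(N(K(-5)) - 104)² = (2*(-10 - 5) - 104)² = (2*(-15) - 104)² = (-30 - 104)² = (-134)² = 17956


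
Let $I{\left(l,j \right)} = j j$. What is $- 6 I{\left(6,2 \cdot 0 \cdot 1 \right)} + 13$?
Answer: $13$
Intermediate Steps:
$I{\left(l,j \right)} = j^{2}$
$- 6 I{\left(6,2 \cdot 0 \cdot 1 \right)} + 13 = - 6 \left(2 \cdot 0 \cdot 1\right)^{2} + 13 = - 6 \left(0 \cdot 1\right)^{2} + 13 = - 6 \cdot 0^{2} + 13 = \left(-6\right) 0 + 13 = 0 + 13 = 13$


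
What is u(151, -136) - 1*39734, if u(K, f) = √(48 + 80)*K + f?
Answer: -39870 + 1208*√2 ≈ -38162.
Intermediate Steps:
u(K, f) = f + 8*K*√2 (u(K, f) = √128*K + f = (8*√2)*K + f = 8*K*√2 + f = f + 8*K*√2)
u(151, -136) - 1*39734 = (-136 + 8*151*√2) - 1*39734 = (-136 + 1208*√2) - 39734 = -39870 + 1208*√2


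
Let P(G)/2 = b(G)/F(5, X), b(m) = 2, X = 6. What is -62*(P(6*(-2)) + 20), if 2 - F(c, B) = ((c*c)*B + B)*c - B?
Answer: -239258/193 ≈ -1239.7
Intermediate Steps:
F(c, B) = 2 + B - c*(B + B*c²) (F(c, B) = 2 - (((c*c)*B + B)*c - B) = 2 - ((c²*B + B)*c - B) = 2 - ((B*c² + B)*c - B) = 2 - ((B + B*c²)*c - B) = 2 - (c*(B + B*c²) - B) = 2 - (-B + c*(B + B*c²)) = 2 + (B - c*(B + B*c²)) = 2 + B - c*(B + B*c²))
P(G) = -1/193 (P(G) = 2*(2/(2 + 6 - 1*6*5 - 1*6*5³)) = 2*(2/(2 + 6 - 30 - 1*6*125)) = 2*(2/(2 + 6 - 30 - 750)) = 2*(2/(-772)) = 2*(2*(-1/772)) = 2*(-1/386) = -1/193)
-62*(P(6*(-2)) + 20) = -62*(-1/193 + 20) = -62*3859/193 = -239258/193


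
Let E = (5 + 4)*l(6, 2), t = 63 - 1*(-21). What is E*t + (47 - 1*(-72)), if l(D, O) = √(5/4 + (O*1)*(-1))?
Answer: 119 + 378*I*√3 ≈ 119.0 + 654.71*I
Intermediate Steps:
t = 84 (t = 63 + 21 = 84)
l(D, O) = √(5/4 - O) (l(D, O) = √(5*(¼) + O*(-1)) = √(5/4 - O))
E = 9*I*√3/2 (E = (5 + 4)*(√(5 - 4*2)/2) = 9*(√(5 - 8)/2) = 9*(√(-3)/2) = 9*((I*√3)/2) = 9*(I*√3/2) = 9*I*√3/2 ≈ 7.7942*I)
E*t + (47 - 1*(-72)) = (9*I*√3/2)*84 + (47 - 1*(-72)) = 378*I*√3 + (47 + 72) = 378*I*√3 + 119 = 119 + 378*I*√3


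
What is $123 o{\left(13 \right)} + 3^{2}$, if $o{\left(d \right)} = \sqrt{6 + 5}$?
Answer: $9 + 123 \sqrt{11} \approx 416.94$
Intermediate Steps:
$o{\left(d \right)} = \sqrt{11}$
$123 o{\left(13 \right)} + 3^{2} = 123 \sqrt{11} + 3^{2} = 123 \sqrt{11} + 9 = 9 + 123 \sqrt{11}$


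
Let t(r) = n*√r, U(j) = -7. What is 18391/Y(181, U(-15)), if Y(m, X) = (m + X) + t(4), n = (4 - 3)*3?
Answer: 18391/180 ≈ 102.17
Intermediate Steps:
n = 3 (n = 1*3 = 3)
t(r) = 3*√r
Y(m, X) = 6 + X + m (Y(m, X) = (m + X) + 3*√4 = (X + m) + 3*2 = (X + m) + 6 = 6 + X + m)
18391/Y(181, U(-15)) = 18391/(6 - 7 + 181) = 18391/180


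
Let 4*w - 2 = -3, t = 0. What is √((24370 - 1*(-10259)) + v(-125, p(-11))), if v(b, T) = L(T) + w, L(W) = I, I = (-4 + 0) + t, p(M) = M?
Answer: √138499/2 ≈ 186.08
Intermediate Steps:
w = -¼ (w = ½ + (¼)*(-3) = ½ - ¾ = -¼ ≈ -0.25000)
I = -4 (I = (-4 + 0) + 0 = -4 + 0 = -4)
L(W) = -4
v(b, T) = -17/4 (v(b, T) = -4 - ¼ = -17/4)
√((24370 - 1*(-10259)) + v(-125, p(-11))) = √((24370 - 1*(-10259)) - 17/4) = √((24370 + 10259) - 17/4) = √(34629 - 17/4) = √(138499/4) = √138499/2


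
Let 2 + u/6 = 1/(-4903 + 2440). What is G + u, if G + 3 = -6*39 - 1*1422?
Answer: -1371893/821 ≈ -1671.0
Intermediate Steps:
G = -1659 (G = -3 + (-6*39 - 1*1422) = -3 + (-234 - 1422) = -3 - 1656 = -1659)
u = -9854/821 (u = -12 + 6/(-4903 + 2440) = -12 + 6/(-2463) = -12 + 6*(-1/2463) = -12 - 2/821 = -9854/821 ≈ -12.002)
G + u = -1659 - 9854/821 = -1371893/821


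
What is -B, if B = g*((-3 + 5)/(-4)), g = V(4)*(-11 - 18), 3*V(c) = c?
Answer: -58/3 ≈ -19.333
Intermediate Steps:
V(c) = c/3
g = -116/3 (g = ((⅓)*4)*(-11 - 18) = (4/3)*(-29) = -116/3 ≈ -38.667)
B = 58/3 (B = -116*(-3 + 5)/(3*(-4)) = -(-29)*2/3 = -116/3*(-½) = 58/3 ≈ 19.333)
-B = -1*58/3 = -58/3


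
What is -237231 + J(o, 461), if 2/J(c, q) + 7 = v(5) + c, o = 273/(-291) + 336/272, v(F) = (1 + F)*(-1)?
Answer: -4969281055/20947 ≈ -2.3723e+5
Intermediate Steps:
v(F) = -1 - F
o = 490/1649 (o = 273*(-1/291) + 336*(1/272) = -91/97 + 21/17 = 490/1649 ≈ 0.29715)
J(c, q) = 2/(-13 + c) (J(c, q) = 2/(-7 + ((-1 - 1*5) + c)) = 2/(-7 + ((-1 - 5) + c)) = 2/(-7 + (-6 + c)) = 2/(-13 + c))
-237231 + J(o, 461) = -237231 + 2/(-13 + 490/1649) = -237231 + 2/(-20947/1649) = -237231 + 2*(-1649/20947) = -237231 - 3298/20947 = -4969281055/20947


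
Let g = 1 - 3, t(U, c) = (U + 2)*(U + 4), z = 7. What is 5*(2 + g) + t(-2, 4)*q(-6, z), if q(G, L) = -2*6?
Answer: 0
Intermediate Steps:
t(U, c) = (2 + U)*(4 + U)
g = -2
q(G, L) = -12
5*(2 + g) + t(-2, 4)*q(-6, z) = 5*(2 - 2) + (8 + (-2)² + 6*(-2))*(-12) = 5*0 + (8 + 4 - 12)*(-12) = 0 + 0*(-12) = 0 + 0 = 0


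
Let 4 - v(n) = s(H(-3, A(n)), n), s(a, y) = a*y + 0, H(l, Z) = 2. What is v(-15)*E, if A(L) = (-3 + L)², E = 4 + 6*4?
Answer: 952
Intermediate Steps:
E = 28 (E = 4 + 24 = 28)
s(a, y) = a*y
v(n) = 4 - 2*n
v(-15)*E = (4 - 2*(-15))*28 = (4 + 30)*28 = 34*28 = 952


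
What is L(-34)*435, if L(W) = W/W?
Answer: 435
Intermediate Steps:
L(W) = 1
L(-34)*435 = 1*435 = 435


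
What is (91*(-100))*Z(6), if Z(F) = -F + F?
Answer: 0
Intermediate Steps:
Z(F) = 0
(91*(-100))*Z(6) = (91*(-100))*0 = -9100*0 = 0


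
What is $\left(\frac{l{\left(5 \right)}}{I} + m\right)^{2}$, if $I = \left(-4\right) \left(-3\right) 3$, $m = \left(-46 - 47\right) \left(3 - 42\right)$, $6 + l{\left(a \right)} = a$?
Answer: $\frac{17048786041}{1296} \approx 1.3155 \cdot 10^{7}$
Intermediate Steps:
$l{\left(a \right)} = -6 + a$
$m = 3627$ ($m = \left(-93\right) \left(-39\right) = 3627$)
$I = 36$ ($I = 12 \cdot 3 = 36$)
$\left(\frac{l{\left(5 \right)}}{I} + m\right)^{2} = \left(\frac{-6 + 5}{36} + 3627\right)^{2} = \left(\left(-1\right) \frac{1}{36} + 3627\right)^{2} = \left(- \frac{1}{36} + 3627\right)^{2} = \left(\frac{130571}{36}\right)^{2} = \frac{17048786041}{1296}$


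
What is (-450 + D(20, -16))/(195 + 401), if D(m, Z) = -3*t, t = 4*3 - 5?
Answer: -471/596 ≈ -0.79027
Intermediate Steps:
t = 7 (t = 12 - 5 = 7)
D(m, Z) = -21 (D(m, Z) = -3*7 = -21)
(-450 + D(20, -16))/(195 + 401) = (-450 - 21)/(195 + 401) = -471/596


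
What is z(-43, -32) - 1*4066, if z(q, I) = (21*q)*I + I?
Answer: 24798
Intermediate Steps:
z(q, I) = I + 21*I*q (z(q, I) = 21*I*q + I = I + 21*I*q)
z(-43, -32) - 1*4066 = -32*(1 + 21*(-43)) - 1*4066 = -32*(1 - 903) - 4066 = -32*(-902) - 4066 = 28864 - 4066 = 24798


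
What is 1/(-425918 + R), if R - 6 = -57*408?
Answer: -1/449168 ≈ -2.2263e-6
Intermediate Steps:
R = -23250 (R = 6 - 57*408 = 6 - 23256 = -23250)
1/(-425918 + R) = 1/(-425918 - 23250) = 1/(-449168) = -1/449168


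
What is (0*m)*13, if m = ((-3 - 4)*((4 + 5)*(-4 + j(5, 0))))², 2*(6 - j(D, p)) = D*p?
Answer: 0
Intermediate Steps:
j(D, p) = 6 - D*p/2
m = 15876 (m = ((-3 - 4)*((4 + 5)*(-4 + (6 - ½*5*0))))² = (-63*(-4 + (6 + 0)))² = (-63*(-4 + 6))² = (-63*2)² = (-7*18)² = (-126)² = 15876)
(0*m)*13 = (0*15876)*13 = 0*13 = 0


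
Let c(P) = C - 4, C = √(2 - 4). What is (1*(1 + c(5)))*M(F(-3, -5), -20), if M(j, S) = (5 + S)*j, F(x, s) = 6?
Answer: 270 - 90*I*√2 ≈ 270.0 - 127.28*I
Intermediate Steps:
C = I*√2 (C = √(-2) = I*√2 ≈ 1.4142*I)
M(j, S) = j*(5 + S)
c(P) = -4 + I*√2 (c(P) = I*√2 - 4 = -4 + I*√2)
(1*(1 + c(5)))*M(F(-3, -5), -20) = (1*(1 + (-4 + I*√2)))*(6*(5 - 20)) = (1*(-3 + I*√2))*(6*(-15)) = (-3 + I*√2)*(-90) = 270 - 90*I*√2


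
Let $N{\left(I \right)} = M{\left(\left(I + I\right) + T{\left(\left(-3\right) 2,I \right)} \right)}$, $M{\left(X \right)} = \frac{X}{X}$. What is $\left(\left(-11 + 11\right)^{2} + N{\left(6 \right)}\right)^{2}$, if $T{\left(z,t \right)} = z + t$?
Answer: $1$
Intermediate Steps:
$T{\left(z,t \right)} = t + z$
$M{\left(X \right)} = 1$
$N{\left(I \right)} = 1$
$\left(\left(-11 + 11\right)^{2} + N{\left(6 \right)}\right)^{2} = \left(\left(-11 + 11\right)^{2} + 1\right)^{2} = \left(0^{2} + 1\right)^{2} = \left(0 + 1\right)^{2} = 1^{2} = 1$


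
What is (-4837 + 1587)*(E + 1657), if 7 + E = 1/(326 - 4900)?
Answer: -12264035875/2287 ≈ -5.3625e+6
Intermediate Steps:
E = -32019/4574 (E = -7 + 1/(326 - 4900) = -7 + 1/(-4574) = -7 - 1/4574 = -32019/4574 ≈ -7.0002)
(-4837 + 1587)*(E + 1657) = (-4837 + 1587)*(-32019/4574 + 1657) = -3250*7547099/4574 = -12264035875/2287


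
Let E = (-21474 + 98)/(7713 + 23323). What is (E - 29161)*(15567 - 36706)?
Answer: 4783027313477/7759 ≈ 6.1645e+8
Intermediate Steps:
E = -5344/7759 (E = -21376/31036 = -21376*1/31036 = -5344/7759 ≈ -0.68875)
(E - 29161)*(15567 - 36706) = (-5344/7759 - 29161)*(15567 - 36706) = -226265543/7759*(-21139) = 4783027313477/7759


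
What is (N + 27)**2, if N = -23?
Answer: 16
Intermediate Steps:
(N + 27)**2 = (-23 + 27)**2 = 4**2 = 16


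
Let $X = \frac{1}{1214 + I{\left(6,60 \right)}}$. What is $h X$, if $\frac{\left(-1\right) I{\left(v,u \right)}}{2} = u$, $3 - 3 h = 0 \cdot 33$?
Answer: $\frac{1}{1094} \approx 0.00091408$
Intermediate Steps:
$h = 1$ ($h = 1 - \frac{0 \cdot 33}{3} = 1 - 0 = 1 + 0 = 1$)
$I{\left(v,u \right)} = - 2 u$
$X = \frac{1}{1094}$ ($X = \frac{1}{1214 - 120} = \frac{1}{1094} \approx 0.00091408$)
$h X = 1 \cdot \frac{1}{1094} = \frac{1}{1094}$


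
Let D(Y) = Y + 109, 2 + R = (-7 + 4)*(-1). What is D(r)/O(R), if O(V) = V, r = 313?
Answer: 422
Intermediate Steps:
R = 1 (R = -2 + (-7 + 4)*(-1) = -2 - 3*(-1) = -2 + 3 = 1)
D(Y) = 109 + Y
D(r)/O(R) = (109 + 313)/1 = 422*1 = 422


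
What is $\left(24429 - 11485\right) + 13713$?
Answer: $26657$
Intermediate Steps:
$\left(24429 - 11485\right) + 13713 = 12944 + 13713 = 26657$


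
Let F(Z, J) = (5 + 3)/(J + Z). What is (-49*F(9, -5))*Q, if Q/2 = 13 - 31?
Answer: 3528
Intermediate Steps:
Q = -36 (Q = 2*(13 - 31) = 2*(-18) = -36)
F(Z, J) = 8/(J + Z)
(-49*F(9, -5))*Q = -392/(-5 + 9)*(-36) = -392/4*(-36) = -49*2*(-36) = -98*(-36) = 3528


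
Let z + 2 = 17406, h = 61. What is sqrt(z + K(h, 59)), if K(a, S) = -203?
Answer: sqrt(17201) ≈ 131.15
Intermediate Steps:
z = 17404 (z = -2 + 17406 = 17404)
sqrt(z + K(h, 59)) = sqrt(17404 - 203) = sqrt(17201)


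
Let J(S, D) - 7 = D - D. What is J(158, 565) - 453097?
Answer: -453090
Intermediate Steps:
J(S, D) = 7 (J(S, D) = 7 + (D - D) = 7 + 0 = 7)
J(158, 565) - 453097 = 7 - 453097 = -453090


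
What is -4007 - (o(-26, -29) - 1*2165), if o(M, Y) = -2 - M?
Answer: -1866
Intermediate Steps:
-4007 - (o(-26, -29) - 1*2165) = -4007 - ((-2 - 1*(-26)) - 1*2165) = -4007 - ((-2 + 26) - 2165) = -4007 - (24 - 2165) = -4007 - 1*(-2141) = -4007 + 2141 = -1866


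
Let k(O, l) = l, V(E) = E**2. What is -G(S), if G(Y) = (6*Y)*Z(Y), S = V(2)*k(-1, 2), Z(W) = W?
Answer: -384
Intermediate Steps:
S = 8 (S = 2**2*2 = 4*2 = 8)
G(Y) = 6*Y**2 (G(Y) = (6*Y)*Y = 6*Y**2)
-G(S) = -6*8**2 = -6*64 = -1*384 = -384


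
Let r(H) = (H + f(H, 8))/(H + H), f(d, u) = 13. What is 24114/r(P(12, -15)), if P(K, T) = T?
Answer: 361710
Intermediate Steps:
r(H) = (13 + H)/(2*H) (r(H) = (H + 13)/(H + H) = (13 + H)/((2*H)) = (13 + H)*(1/(2*H)) = (13 + H)/(2*H))
24114/r(P(12, -15)) = 24114/(((½)*(13 - 15)/(-15))) = 24114/(((½)*(-1/15)*(-2))) = 24114/(1/15) = 24114*15 = 361710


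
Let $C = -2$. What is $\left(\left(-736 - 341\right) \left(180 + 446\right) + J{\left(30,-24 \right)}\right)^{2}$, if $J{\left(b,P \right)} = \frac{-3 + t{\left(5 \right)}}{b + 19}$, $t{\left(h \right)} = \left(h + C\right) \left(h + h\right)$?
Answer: $\frac{1091368772728641}{2401} \approx 4.5455 \cdot 10^{11}$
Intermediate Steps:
$t{\left(h \right)} = 2 h \left(-2 + h\right)$ ($t{\left(h \right)} = \left(h - 2\right) \left(h + h\right) = \left(-2 + h\right) 2 h = 2 h \left(-2 + h\right)$)
$J{\left(b,P \right)} = \frac{27}{19 + b}$ ($J{\left(b,P \right)} = \frac{-3 + 2 \cdot 5 \left(-2 + 5\right)}{b + 19} = \frac{-3 + 2 \cdot 5 \cdot 3}{19 + b} = \frac{-3 + 30}{19 + b} = \frac{27}{19 + b}$)
$\left(\left(-736 - 341\right) \left(180 + 446\right) + J{\left(30,-24 \right)}\right)^{2} = \left(\left(-736 - 341\right) \left(180 + 446\right) + \frac{27}{19 + 30}\right)^{2} = \left(\left(-1077\right) 626 + \frac{27}{49}\right)^{2} = \left(-674202 + 27 \cdot \frac{1}{49}\right)^{2} = \left(-674202 + \frac{27}{49}\right)^{2} = \left(- \frac{33035871}{49}\right)^{2} = \frac{1091368772728641}{2401}$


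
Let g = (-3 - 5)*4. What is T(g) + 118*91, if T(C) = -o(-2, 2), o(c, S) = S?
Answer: 10736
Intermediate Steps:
g = -32 (g = -8*4 = -32)
T(C) = -2 (T(C) = -1*2 = -2)
T(g) + 118*91 = -2 + 118*91 = -2 + 10738 = 10736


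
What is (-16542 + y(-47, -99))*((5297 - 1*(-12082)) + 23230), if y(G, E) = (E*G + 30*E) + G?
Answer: -605317754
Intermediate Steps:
y(G, E) = G + 30*E + E*G (y(G, E) = (30*E + E*G) + G = G + 30*E + E*G)
(-16542 + y(-47, -99))*((5297 - 1*(-12082)) + 23230) = (-16542 + (-47 + 30*(-99) - 99*(-47)))*((5297 - 1*(-12082)) + 23230) = (-16542 + (-47 - 2970 + 4653))*((5297 + 12082) + 23230) = (-16542 + 1636)*(17379 + 23230) = -14906*40609 = -605317754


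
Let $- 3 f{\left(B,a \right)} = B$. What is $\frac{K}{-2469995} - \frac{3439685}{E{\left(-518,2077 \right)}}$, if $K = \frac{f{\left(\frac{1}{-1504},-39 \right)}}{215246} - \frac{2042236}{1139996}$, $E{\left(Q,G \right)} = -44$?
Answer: $\frac{53445308321509793766050569}{683665383930392909760} \approx 78175.0$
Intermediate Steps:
$f{\left(B,a \right)} = - \frac{B}{3}$
$K = - \frac{495849770418169}{276788165130048}$ ($K = \frac{\left(- \frac{1}{3}\right) \frac{1}{-1504}}{215246} - \frac{2042236}{1139996} = \left(- \frac{1}{3}\right) \left(- \frac{1}{1504}\right) \frac{1}{215246} - \frac{510559}{284999} = \frac{1}{4512} \cdot \frac{1}{215246} - \frac{510559}{284999} = \frac{1}{971189952} - \frac{510559}{284999} = - \frac{495849770418169}{276788165130048} \approx -1.7914$)
$\frac{K}{-2469995} - \frac{3439685}{E{\left(-518,2077 \right)}} = - \frac{495849770418169}{276788165130048 \left(-2469995\right)} - \frac{3439685}{-44} = \left(- \frac{495849770418169}{276788165130048}\right) \left(- \frac{1}{2469995}\right) - - \frac{3439685}{44} = \frac{495849770418169}{683665383930392909760} + \frac{3439685}{44} = \frac{53445308321509793766050569}{683665383930392909760}$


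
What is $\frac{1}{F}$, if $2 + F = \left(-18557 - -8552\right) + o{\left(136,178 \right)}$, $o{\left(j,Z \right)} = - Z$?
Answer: $- \frac{1}{10185} \approx -9.8184 \cdot 10^{-5}$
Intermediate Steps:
$F = -10185$ ($F = -2 - 10183 = -10185$)
$\frac{1}{F} = \frac{1}{-10185} = - \frac{1}{10185}$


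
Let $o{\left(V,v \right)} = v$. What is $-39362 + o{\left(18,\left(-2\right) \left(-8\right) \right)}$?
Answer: $-39346$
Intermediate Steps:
$-39362 + o{\left(18,\left(-2\right) \left(-8\right) \right)} = -39362 - -16 = -39362 + 16 = -39346$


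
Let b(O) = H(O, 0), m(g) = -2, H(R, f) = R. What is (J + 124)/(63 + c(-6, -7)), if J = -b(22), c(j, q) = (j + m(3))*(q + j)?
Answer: 102/167 ≈ 0.61078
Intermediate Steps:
b(O) = O
c(j, q) = (-2 + j)*(j + q) (c(j, q) = (j - 2)*(q + j) = (-2 + j)*(j + q))
J = -22 (J = -1*22 = -22)
(J + 124)/(63 + c(-6, -7)) = (-22 + 124)/(63 + ((-6)² - 2*(-6) - 2*(-7) - 6*(-7))) = 102/(63 + (36 + 12 + 14 + 42)) = 102/(63 + 104) = 102/167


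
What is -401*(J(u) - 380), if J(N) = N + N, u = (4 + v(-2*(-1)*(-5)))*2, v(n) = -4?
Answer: 152380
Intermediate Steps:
u = 0 (u = (4 - 4)*2 = 0*2 = 0)
J(N) = 2*N
-401*(J(u) - 380) = -401*(2*0 - 380) = -401*(0 - 380) = -401*(-380) = 152380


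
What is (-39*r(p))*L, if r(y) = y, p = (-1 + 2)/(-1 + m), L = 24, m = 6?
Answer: -936/5 ≈ -187.20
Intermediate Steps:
p = ⅕ (p = (-1 + 2)/(-1 + 6) = 1/5 = 1*(⅕) = ⅕ ≈ 0.20000)
(-39*r(p))*L = -39*⅕*24 = -39/5*24 = -936/5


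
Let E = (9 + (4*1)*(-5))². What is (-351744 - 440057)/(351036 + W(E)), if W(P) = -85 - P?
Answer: -791801/350830 ≈ -2.2569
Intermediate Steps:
E = 121 (E = (9 + 4*(-5))² = (9 - 20)² = (-11)² = 121)
(-351744 - 440057)/(351036 + W(E)) = (-351744 - 440057)/(351036 + (-85 - 1*121)) = -791801/(351036 + (-85 - 121)) = -791801/(351036 - 206) = -791801/350830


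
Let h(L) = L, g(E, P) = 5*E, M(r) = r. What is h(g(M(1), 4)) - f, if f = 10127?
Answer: -10122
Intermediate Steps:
h(g(M(1), 4)) - f = 5*1 - 1*10127 = 5 - 10127 = -10122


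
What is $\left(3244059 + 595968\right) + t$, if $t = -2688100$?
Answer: $1151927$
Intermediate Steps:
$\left(3244059 + 595968\right) + t = \left(3244059 + 595968\right) - 2688100 = 3840027 - 2688100 = 1151927$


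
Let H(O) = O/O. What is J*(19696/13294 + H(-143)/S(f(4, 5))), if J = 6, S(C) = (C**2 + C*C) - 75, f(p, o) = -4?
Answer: 2500902/285821 ≈ 8.7499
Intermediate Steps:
H(O) = 1
S(C) = -75 + 2*C**2 (S(C) = (C**2 + C**2) - 75 = 2*C**2 - 75 = -75 + 2*C**2)
J*(19696/13294 + H(-143)/S(f(4, 5))) = 6*(19696/13294 + 1/(-75 + 2*(-4)**2)) = 6*(19696*(1/13294) + 1/(-75 + 2*16)) = 6*(9848/6647 + 1/(-75 + 32)) = 6*(9848/6647 + 1/(-43)) = 6*(9848/6647 + 1*(-1/43)) = 6*(9848/6647 - 1/43) = 6*(416817/285821) = 2500902/285821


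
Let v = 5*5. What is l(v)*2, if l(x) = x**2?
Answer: 1250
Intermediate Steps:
v = 25
l(v)*2 = 25**2*2 = 625*2 = 1250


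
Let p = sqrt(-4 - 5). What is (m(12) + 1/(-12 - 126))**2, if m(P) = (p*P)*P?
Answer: (1 - 59616*I)**2/19044 ≈ -1.8662e+5 - 6.2609*I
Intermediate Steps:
p = 3*I (p = sqrt(-9) = 3*I ≈ 3.0*I)
m(P) = 3*I*P**2 (m(P) = ((3*I)*P)*P = (3*I*P)*P = 3*I*P**2)
(m(12) + 1/(-12 - 126))**2 = (3*I*12**2 + 1/(-12 - 126))**2 = (3*I*144 + 1/(-138))**2 = (432*I - 1/138)**2 = (-1/138 + 432*I)**2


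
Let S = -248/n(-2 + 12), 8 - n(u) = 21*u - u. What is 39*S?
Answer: 403/8 ≈ 50.375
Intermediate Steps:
n(u) = 8 - 20*u (n(u) = 8 - (21*u - u) = 8 - 20*u)
S = 31/24 (S = -248/(8 - 20*(-2 + 12)) = -248/(8 - 20*10) = -248/(8 - 200) = -248/(-192) = -248*(-1/192) = 31/24 ≈ 1.2917)
39*S = 39*(31/24) = 403/8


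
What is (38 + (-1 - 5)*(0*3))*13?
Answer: 494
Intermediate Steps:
(38 + (-1 - 5)*(0*3))*13 = (38 - 6*0)*13 = (38 + 0)*13 = 38*13 = 494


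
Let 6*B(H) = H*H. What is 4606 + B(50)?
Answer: 15068/3 ≈ 5022.7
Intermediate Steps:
B(H) = H²/6 (B(H) = (H*H)/6 = H²/6)
4606 + B(50) = 4606 + (⅙)*50² = 4606 + (⅙)*2500 = 4606 + 1250/3 = 15068/3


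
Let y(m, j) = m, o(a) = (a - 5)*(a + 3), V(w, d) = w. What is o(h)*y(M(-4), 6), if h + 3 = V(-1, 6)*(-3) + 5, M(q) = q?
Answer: 0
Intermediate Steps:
h = 5 (h = -3 + (-1*(-3) + 5) = -3 + (3 + 5) = -3 + 8 = 5)
o(a) = (-5 + a)*(3 + a)
o(h)*y(M(-4), 6) = (-15 + 5² - 2*5)*(-4) = (-15 + 25 - 10)*(-4) = 0*(-4) = 0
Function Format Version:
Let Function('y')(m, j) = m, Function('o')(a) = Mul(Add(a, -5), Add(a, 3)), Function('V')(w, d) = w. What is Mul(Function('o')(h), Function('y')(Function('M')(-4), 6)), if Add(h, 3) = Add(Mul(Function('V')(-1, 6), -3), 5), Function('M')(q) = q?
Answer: 0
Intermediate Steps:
h = 5 (h = Add(-3, Add(Mul(-1, -3), 5)) = Add(-3, Add(3, 5)) = Add(-3, 8) = 5)
Function('o')(a) = Mul(Add(-5, a), Add(3, a))
Mul(Function('o')(h), Function('y')(Function('M')(-4), 6)) = Mul(Add(-15, Pow(5, 2), Mul(-2, 5)), -4) = Mul(Add(-15, 25, -10), -4) = Mul(0, -4) = 0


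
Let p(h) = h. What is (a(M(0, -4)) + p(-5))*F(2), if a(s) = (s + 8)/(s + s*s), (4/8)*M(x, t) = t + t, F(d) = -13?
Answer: 1963/30 ≈ 65.433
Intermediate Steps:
M(x, t) = 4*t (M(x, t) = 2*(t + t) = 2*(2*t) = 4*t)
a(s) = (8 + s)/(s + s**2)
(a(M(0, -4)) + p(-5))*F(2) = ((8 + 4*(-4))/(((4*(-4)))*(1 + 4*(-4))) - 5)*(-13) = ((8 - 16)/((-16)*(1 - 16)) - 5)*(-13) = (-1/16*(-8)/(-15) - 5)*(-13) = (-1/16*(-1/15)*(-8) - 5)*(-13) = (-1/30 - 5)*(-13) = -151/30*(-13) = 1963/30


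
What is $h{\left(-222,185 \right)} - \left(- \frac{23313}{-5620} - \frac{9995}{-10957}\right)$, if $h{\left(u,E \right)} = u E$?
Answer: $- \frac{2529334036241}{61578340} \approx -41075.0$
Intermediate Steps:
$h{\left(u,E \right)} = E u$
$h{\left(-222,185 \right)} - \left(- \frac{23313}{-5620} - \frac{9995}{-10957}\right) = 185 \left(-222\right) - \left(- \frac{23313}{-5620} - \frac{9995}{-10957}\right) = -41070 - \left(\left(-23313\right) \left(- \frac{1}{5620}\right) - - \frac{9995}{10957}\right) = -41070 - \left(\frac{23313}{5620} + \frac{9995}{10957}\right) = -41070 - \frac{311612441}{61578340} = - \frac{2529334036241}{61578340}$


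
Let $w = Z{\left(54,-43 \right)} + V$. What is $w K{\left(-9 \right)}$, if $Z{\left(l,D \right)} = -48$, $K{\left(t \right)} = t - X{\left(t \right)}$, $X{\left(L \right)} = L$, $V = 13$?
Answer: $0$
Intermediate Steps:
$K{\left(t \right)} = 0$ ($K{\left(t \right)} = t - t = 0$)
$w = -35$ ($w = -48 + 13 = -35$)
$w K{\left(-9 \right)} = \left(-35\right) 0 = 0$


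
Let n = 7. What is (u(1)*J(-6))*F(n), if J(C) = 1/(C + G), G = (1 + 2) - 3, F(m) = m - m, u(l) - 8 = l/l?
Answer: 0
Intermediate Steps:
u(l) = 9 (u(l) = 8 + l/l = 8 + 1 = 9)
F(m) = 0
G = 0 (G = 3 - 3 = 0)
J(C) = 1/C (J(C) = 1/(C + 0) = 1/C)
(u(1)*J(-6))*F(n) = (9/(-6))*0 = (9*(-1/6))*0 = -3/2*0 = 0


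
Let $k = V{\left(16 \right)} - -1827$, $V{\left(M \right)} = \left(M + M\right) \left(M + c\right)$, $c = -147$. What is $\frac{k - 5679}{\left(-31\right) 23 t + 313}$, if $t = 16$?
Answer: $\frac{8044}{11095} \approx 0.72501$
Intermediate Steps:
$V{\left(M \right)} = 2 M \left(-147 + M\right)$ ($V{\left(M \right)} = \left(M + M\right) \left(M - 147\right) = 2 M \left(-147 + M\right)$)
$k = -2365$ ($k = 2 \cdot 16 \left(-147 + 16\right) - -1827 = 2 \cdot 16 \left(-131\right) + 1827 = -4192 + 1827 = -2365$)
$\frac{k - 5679}{\left(-31\right) 23 t + 313} = \frac{-2365 - 5679}{\left(-31\right) 23 \cdot 16 + 313} = - \frac{8044}{\left(-713\right) 16 + 313} = - \frac{8044}{-11408 + 313} = - \frac{8044}{-11095} = \left(-8044\right) \left(- \frac{1}{11095}\right) = \frac{8044}{11095}$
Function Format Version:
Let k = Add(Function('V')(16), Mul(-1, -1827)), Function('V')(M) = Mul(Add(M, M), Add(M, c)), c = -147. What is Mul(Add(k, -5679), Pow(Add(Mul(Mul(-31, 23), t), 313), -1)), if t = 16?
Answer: Rational(8044, 11095) ≈ 0.72501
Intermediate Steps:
Function('V')(M) = Mul(2, M, Add(-147, M)) (Function('V')(M) = Mul(Add(M, M), Add(M, -147)) = Mul(Mul(2, M), Add(-147, M)) = Mul(2, M, Add(-147, M)))
k = -2365 (k = Add(Mul(2, 16, Add(-147, 16)), Mul(-1, -1827)) = Add(Mul(2, 16, -131), 1827) = Add(-4192, 1827) = -2365)
Mul(Add(k, -5679), Pow(Add(Mul(Mul(-31, 23), t), 313), -1)) = Mul(Add(-2365, -5679), Pow(Add(Mul(Mul(-31, 23), 16), 313), -1)) = Mul(-8044, Pow(Add(Mul(-713, 16), 313), -1)) = Mul(-8044, Pow(Add(-11408, 313), -1)) = Mul(-8044, Pow(-11095, -1)) = Mul(-8044, Rational(-1, 11095)) = Rational(8044, 11095)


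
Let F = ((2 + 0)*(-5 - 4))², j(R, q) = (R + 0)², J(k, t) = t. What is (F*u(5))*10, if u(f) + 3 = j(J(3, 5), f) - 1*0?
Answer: 71280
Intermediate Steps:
j(R, q) = R²
F = 324 (F = (2*(-9))² = (-18)² = 324)
u(f) = 22 (u(f) = -3 + (5² - 1*0) = -3 + (25 + 0) = -3 + 25 = 22)
(F*u(5))*10 = (324*22)*10 = 7128*10 = 71280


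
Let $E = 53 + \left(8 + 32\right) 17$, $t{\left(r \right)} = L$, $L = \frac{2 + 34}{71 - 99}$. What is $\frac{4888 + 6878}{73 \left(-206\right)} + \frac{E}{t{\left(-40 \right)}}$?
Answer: $- \frac{38632936}{67671} \approx -570.89$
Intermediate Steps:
$L = - \frac{9}{7}$ ($L = \frac{36}{-28} = 36 \left(- \frac{1}{28}\right) = - \frac{9}{7} \approx -1.2857$)
$t{\left(r \right)} = - \frac{9}{7}$
$E = 733$ ($E = 53 + 40 \cdot 17 = 53 + 680 = 733$)
$\frac{4888 + 6878}{73 \left(-206\right)} + \frac{E}{t{\left(-40 \right)}} = \frac{4888 + 6878}{73 \left(-206\right)} + \frac{733}{- \frac{9}{7}} = \frac{11766}{-15038} + 733 \left(- \frac{7}{9}\right) = 11766 \left(- \frac{1}{15038}\right) - \frac{5131}{9} = - \frac{5883}{7519} - \frac{5131}{9} = - \frac{38632936}{67671}$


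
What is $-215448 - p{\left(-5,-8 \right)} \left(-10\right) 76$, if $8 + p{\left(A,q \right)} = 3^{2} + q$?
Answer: $-220768$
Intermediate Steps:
$p{\left(A,q \right)} = 1 + q$ ($p{\left(A,q \right)} = -8 + \left(3^{2} + q\right) = -8 + \left(9 + q\right) = 1 + q$)
$-215448 - p{\left(-5,-8 \right)} \left(-10\right) 76 = -215448 - \left(1 - 8\right) \left(-10\right) 76 = -215448 - \left(-7\right) \left(-10\right) 76 = -215448 - 70 \cdot 76 = -215448 - 5320 = -220768$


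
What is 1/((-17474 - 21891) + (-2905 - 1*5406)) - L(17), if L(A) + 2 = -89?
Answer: 4338515/47676 ≈ 91.000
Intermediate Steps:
L(A) = -91 (L(A) = -2 - 89 = -91)
1/((-17474 - 21891) + (-2905 - 1*5406)) - L(17) = 1/((-17474 - 21891) + (-2905 - 1*5406)) - 1*(-91) = 1/(-39365 + (-2905 - 5406)) + 91 = 1/(-39365 - 8311) + 91 = 1/(-47676) + 91 = -1/47676 + 91 = 4338515/47676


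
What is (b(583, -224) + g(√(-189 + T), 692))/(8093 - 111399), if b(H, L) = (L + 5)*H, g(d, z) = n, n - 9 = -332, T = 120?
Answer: 64000/51653 ≈ 1.2390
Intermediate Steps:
n = -323 (n = 9 - 332 = -323)
g(d, z) = -323
b(H, L) = H*(5 + L) (b(H, L) = (5 + L)*H = H*(5 + L))
(b(583, -224) + g(√(-189 + T), 692))/(8093 - 111399) = (583*(5 - 224) - 323)/(8093 - 111399) = (583*(-219) - 323)/(-103306) = (-127677 - 323)*(-1/103306) = -128000*(-1/103306) = 64000/51653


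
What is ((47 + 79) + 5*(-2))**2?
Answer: 13456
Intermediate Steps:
((47 + 79) + 5*(-2))**2 = (126 - 10)**2 = 116**2 = 13456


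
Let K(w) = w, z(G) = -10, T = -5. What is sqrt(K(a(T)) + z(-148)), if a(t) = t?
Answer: I*sqrt(15) ≈ 3.873*I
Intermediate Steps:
sqrt(K(a(T)) + z(-148)) = sqrt(-5 - 10) = sqrt(-15) = I*sqrt(15)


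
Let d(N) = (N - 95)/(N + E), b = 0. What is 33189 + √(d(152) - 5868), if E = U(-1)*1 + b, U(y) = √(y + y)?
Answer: 33189 + √3*√((-297293 - 1956*I*√2)/(152 + I*√2)) ≈ 33189.0 - 76.6*I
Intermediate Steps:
U(y) = √2*√y (U(y) = √(2*y) = √2*√y)
E = I*√2 (E = (√2*√(-1))*1 + 0 = (√2*I)*1 + 0 = (I*√2)*1 + 0 = I*√2 + 0 = I*√2 ≈ 1.4142*I)
d(N) = (-95 + N)/(N + I*√2) (d(N) = (N - 95)/(N + I*√2) = (-95 + N)/(N + I*√2))
33189 + √(d(152) - 5868) = 33189 + √((-95 + 152)/(152 + I*√2) - 5868) = 33189 + √(57/(152 + I*√2) - 5868) = 33189 + √(-5868 + 57/(152 + I*√2))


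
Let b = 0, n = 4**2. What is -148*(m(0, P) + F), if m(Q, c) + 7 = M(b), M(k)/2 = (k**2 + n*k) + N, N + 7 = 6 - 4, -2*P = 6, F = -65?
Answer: 12136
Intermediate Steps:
P = -3 (P = -1/2*6 = -3)
N = -5 (N = -7 + (6 - 4) = -7 + 2 = -5)
n = 16
M(k) = -10 + 2*k**2 + 32*k (M(k) = 2*((k**2 + 16*k) - 5) = 2*(-5 + k**2 + 16*k) = -10 + 2*k**2 + 32*k)
m(Q, c) = -17 (m(Q, c) = -7 + (-10 + 2*0**2 + 32*0) = -7 + (-10 + 2*0 + 0) = -7 + (-10 + 0 + 0) = -7 - 10 = -17)
-148*(m(0, P) + F) = -148*(-17 - 65) = -148*(-82) = 12136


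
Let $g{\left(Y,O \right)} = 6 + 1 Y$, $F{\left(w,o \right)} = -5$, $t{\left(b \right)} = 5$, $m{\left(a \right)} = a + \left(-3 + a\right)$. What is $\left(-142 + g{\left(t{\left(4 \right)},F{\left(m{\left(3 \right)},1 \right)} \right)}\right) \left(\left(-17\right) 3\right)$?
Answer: $6681$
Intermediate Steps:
$m{\left(a \right)} = -3 + 2 a$
$g{\left(Y,O \right)} = 6 + Y$
$\left(-142 + g{\left(t{\left(4 \right)},F{\left(m{\left(3 \right)},1 \right)} \right)}\right) \left(\left(-17\right) 3\right) = \left(-142 + \left(6 + 5\right)\right) \left(\left(-17\right) 3\right) = \left(-142 + 11\right) \left(-51\right) = \left(-131\right) \left(-51\right) = 6681$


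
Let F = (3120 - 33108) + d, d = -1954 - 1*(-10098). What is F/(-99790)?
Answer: 10922/49895 ≈ 0.21890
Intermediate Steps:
d = 8144 (d = -1954 + 10098 = 8144)
F = -21844 (F = (3120 - 33108) + 8144 = -29988 + 8144 = -21844)
F/(-99790) = -21844/(-99790) = -21844*(-1/99790) = 10922/49895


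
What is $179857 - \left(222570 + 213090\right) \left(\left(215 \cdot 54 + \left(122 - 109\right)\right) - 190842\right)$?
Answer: $78078729397$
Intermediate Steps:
$179857 - \left(222570 + 213090\right) \left(\left(215 \cdot 54 + \left(122 - 109\right)\right) - 190842\right) = 179857 - 435660 \left(\left(11610 + \left(122 - 109\right)\right) - 190842\right) = 179857 - 435660 \left(\left(11610 + 13\right) - 190842\right) = 179857 - 435660 \left(11623 - 190842\right) = 179857 - 435660 \left(-179219\right) = 179857 - -78078549540 = 179857 + 78078549540 = 78078729397$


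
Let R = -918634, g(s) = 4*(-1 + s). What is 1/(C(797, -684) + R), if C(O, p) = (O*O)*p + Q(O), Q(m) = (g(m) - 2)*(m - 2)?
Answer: -1/432871900 ≈ -2.3102e-9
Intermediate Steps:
g(s) = -4 + 4*s
Q(m) = (-6 + 4*m)*(-2 + m) (Q(m) = ((-4 + 4*m) - 2)*(m - 2) = (-6 + 4*m)*(-2 + m))
C(O, p) = 12 - 14*O + 4*O² + p*O² (C(O, p) = (O*O)*p + (12 - 14*O + 4*O²) = O²*p + (12 - 14*O + 4*O²) = p*O² + (12 - 14*O + 4*O²) = 12 - 14*O + 4*O² + p*O²)
1/(C(797, -684) + R) = 1/((12 - 14*797 + 4*797² - 684*797²) - 918634) = 1/((12 - 11158 + 4*635209 - 684*635209) - 918634) = 1/((12 - 11158 + 2540836 - 434482956) - 918634) = 1/(-431953266 - 918634) = 1/(-432871900) = -1/432871900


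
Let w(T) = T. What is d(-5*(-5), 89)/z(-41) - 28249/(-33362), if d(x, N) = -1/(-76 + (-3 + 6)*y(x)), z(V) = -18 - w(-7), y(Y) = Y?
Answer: 277377/366982 ≈ 0.75583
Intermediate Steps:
z(V) = -11 (z(V) = -18 - 1*(-7) = -18 + 7 = -11)
d(x, N) = -1/(-76 + 3*x) (d(x, N) = -1/(-76 + (-3 + 6)*x) = -1/(-76 + 3*x))
d(-5*(-5), 89)/z(-41) - 28249/(-33362) = -1/(-76 + 3*(-5*(-5)))/(-11) - 28249/(-33362) = -1/(-76 + 3*25)*(-1/11) - 28249*(-1/33362) = -1/(-76 + 75)*(-1/11) + 28249/33362 = -1/(-1)*(-1/11) + 28249/33362 = -1*(-1)*(-1/11) + 28249/33362 = 1*(-1/11) + 28249/33362 = -1/11 + 28249/33362 = 277377/366982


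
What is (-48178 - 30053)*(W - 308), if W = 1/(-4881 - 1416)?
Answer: 50575741729/2099 ≈ 2.4095e+7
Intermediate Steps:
W = -1/6297 (W = 1/(-6297) = -1/6297 ≈ -0.00015881)
(-48178 - 30053)*(W - 308) = (-48178 - 30053)*(-1/6297 - 308) = -78231*(-1939477/6297) = 50575741729/2099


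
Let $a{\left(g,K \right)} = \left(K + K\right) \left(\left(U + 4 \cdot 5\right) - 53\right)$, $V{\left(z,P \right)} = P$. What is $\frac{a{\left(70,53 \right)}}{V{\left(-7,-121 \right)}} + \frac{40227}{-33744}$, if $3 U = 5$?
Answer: $\frac{107207605}{4083024} \approx 26.257$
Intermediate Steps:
$U = \frac{5}{3}$ ($U = \frac{1}{3} \cdot 5 = \frac{5}{3} \approx 1.6667$)
$a{\left(g,K \right)} = - \frac{188 K}{3}$ ($a{\left(g,K \right)} = \left(K + K\right) \left(\left(\frac{5}{3} + 4 \cdot 5\right) - 53\right) = 2 K \left(\left(\frac{5}{3} + 20\right) - 53\right) = 2 K \left(\frac{65}{3} - 53\right) = 2 K \left(- \frac{94}{3}\right) = - \frac{188 K}{3}$)
$\frac{a{\left(70,53 \right)}}{V{\left(-7,-121 \right)}} + \frac{40227}{-33744} = \frac{\left(- \frac{188}{3}\right) 53}{-121} + \frac{40227}{-33744} = \left(- \frac{9964}{3}\right) \left(- \frac{1}{121}\right) + 40227 \left(- \frac{1}{33744}\right) = \frac{9964}{363} - \frac{13409}{11248} = \frac{107207605}{4083024}$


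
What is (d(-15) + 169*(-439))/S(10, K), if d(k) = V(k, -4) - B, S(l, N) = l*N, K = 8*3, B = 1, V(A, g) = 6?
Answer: -37093/120 ≈ -309.11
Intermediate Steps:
K = 24
S(l, N) = N*l
d(k) = 5 (d(k) = 6 - 1*1 = 6 - 1 = 5)
(d(-15) + 169*(-439))/S(10, K) = (5 + 169*(-439))/((24*10)) = (5 - 74191)/240 = -74186*1/240 = -37093/120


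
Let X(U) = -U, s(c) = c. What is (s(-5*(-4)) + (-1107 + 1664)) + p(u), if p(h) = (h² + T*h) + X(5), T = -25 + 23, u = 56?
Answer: 3596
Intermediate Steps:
T = -2
p(h) = -5 + h² - 2*h (p(h) = (h² - 2*h) - 1*5 = (h² - 2*h) - 5 = -5 + h² - 2*h)
(s(-5*(-4)) + (-1107 + 1664)) + p(u) = (-5*(-4) + (-1107 + 1664)) + (-5 + 56² - 2*56) = (20 + 557) + (-5 + 3136 - 112) = 577 + 3019 = 3596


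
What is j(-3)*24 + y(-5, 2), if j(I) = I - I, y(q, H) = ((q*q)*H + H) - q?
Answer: 57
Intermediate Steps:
y(q, H) = H - q + H*q² (y(q, H) = (q²*H + H) - q = (H*q² + H) - q = (H + H*q²) - q = H - q + H*q²)
j(I) = 0
j(-3)*24 + y(-5, 2) = 0*24 + (2 - 1*(-5) + 2*(-5)²) = 0 + (2 + 5 + 2*25) = 0 + (2 + 5 + 50) = 0 + 57 = 57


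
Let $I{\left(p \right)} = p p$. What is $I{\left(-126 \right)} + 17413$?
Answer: $33289$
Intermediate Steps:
$I{\left(p \right)} = p^{2}$
$I{\left(-126 \right)} + 17413 = \left(-126\right)^{2} + 17413 = 15876 + 17413 = 33289$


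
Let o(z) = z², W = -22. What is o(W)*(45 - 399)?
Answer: -171336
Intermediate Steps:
o(W)*(45 - 399) = (-22)²*(45 - 399) = 484*(-354) = -171336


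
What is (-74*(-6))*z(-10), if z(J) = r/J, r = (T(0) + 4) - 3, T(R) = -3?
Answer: 444/5 ≈ 88.800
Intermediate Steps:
r = -2 (r = (-3 + 4) - 3 = 1 - 3 = -2)
z(J) = -2/J
(-74*(-6))*z(-10) = (-74*(-6))*(-2/(-10)) = 444*(-2*(-⅒)) = 444*(⅕) = 444/5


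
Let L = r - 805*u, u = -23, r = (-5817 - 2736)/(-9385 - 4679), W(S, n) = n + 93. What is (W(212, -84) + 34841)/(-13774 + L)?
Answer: 163376800/22228659 ≈ 7.3498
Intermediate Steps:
W(S, n) = 93 + n
r = 2851/4688 (r = -8553/(-14064) = -8553*(-1/14064) = 2851/4688 ≈ 0.60815)
L = 86801171/4688 (L = 2851/4688 - 805*(-23) = 2851/4688 - 1*(-18515) = 2851/4688 + 18515 = 86801171/4688 ≈ 18516.)
(W(212, -84) + 34841)/(-13774 + L) = ((93 - 84) + 34841)/(-13774 + 86801171/4688) = (9 + 34841)/(22228659/4688) = 34850*(4688/22228659) = 163376800/22228659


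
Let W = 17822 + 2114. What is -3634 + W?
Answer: 16302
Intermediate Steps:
W = 19936
-3634 + W = -3634 + 19936 = 16302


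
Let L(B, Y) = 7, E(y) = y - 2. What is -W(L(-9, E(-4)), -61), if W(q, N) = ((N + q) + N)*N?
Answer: -7015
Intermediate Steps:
E(y) = -2 + y
W(q, N) = N*(q + 2*N) (W(q, N) = (q + 2*N)*N = N*(q + 2*N))
-W(L(-9, E(-4)), -61) = -(-61)*(7 + 2*(-61)) = -(-61)*(7 - 122) = -(-61)*(-115) = -1*7015 = -7015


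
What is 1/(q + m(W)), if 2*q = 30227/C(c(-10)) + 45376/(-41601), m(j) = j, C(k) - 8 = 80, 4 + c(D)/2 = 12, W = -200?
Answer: -7321776/210874861 ≈ -0.034721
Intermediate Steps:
c(D) = 16 (c(D) = -8 + 2*12 = -8 + 24 = 16)
C(k) = 88 (C(k) = 8 + 80 = 88)
q = 1253480339/7321776 (q = (30227/88 + 45376/(-41601))/2 = (30227*(1/88) + 45376*(-1/41601))/2 = (30227/88 - 45376/41601)/2 = (1/2)*(1253480339/3660888) = 1253480339/7321776 ≈ 171.20)
1/(q + m(W)) = 1/(1253480339/7321776 - 200) = 1/(-210874861/7321776) = -7321776/210874861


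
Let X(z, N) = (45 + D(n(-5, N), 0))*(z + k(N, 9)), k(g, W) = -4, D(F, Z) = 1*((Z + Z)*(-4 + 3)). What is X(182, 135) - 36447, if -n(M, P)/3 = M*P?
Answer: -28437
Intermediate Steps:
n(M, P) = -3*M*P
D(F, Z) = -2*Z (D(F, Z) = 1*((2*Z)*(-1)) = 1*(-2*Z) = -2*Z)
X(z, N) = -180 + 45*z (X(z, N) = (45 - 2*0)*(z - 4) = (45 + 0)*(-4 + z) = 45*(-4 + z) = -180 + 45*z)
X(182, 135) - 36447 = (-180 + 45*182) - 36447 = (-180 + 8190) - 36447 = 8010 - 36447 = -28437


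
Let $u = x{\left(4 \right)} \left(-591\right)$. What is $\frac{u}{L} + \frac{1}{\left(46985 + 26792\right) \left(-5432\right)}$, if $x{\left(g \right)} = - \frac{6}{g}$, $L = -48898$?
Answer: $- \frac{177635415767}{9798099678136} \approx -0.01813$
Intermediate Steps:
$u = \frac{1773}{2}$ ($u = - \frac{6}{4} \left(-591\right) = \left(-6\right) \frac{1}{4} \left(-591\right) = \left(- \frac{3}{2}\right) \left(-591\right) = \frac{1773}{2} \approx 886.5$)
$\frac{u}{L} + \frac{1}{\left(46985 + 26792\right) \left(-5432\right)} = \frac{1773}{2 \left(-48898\right)} + \frac{1}{\left(46985 + 26792\right) \left(-5432\right)} = \frac{1773}{2} \left(- \frac{1}{48898}\right) + \frac{1}{73777} \left(- \frac{1}{5432}\right) = - \frac{1773}{97796} + \frac{1}{73777} \left(- \frac{1}{5432}\right) = - \frac{1773}{97796} - \frac{1}{400756664} = - \frac{177635415767}{9798099678136}$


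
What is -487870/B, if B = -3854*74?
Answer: 243935/142598 ≈ 1.7106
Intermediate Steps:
B = -285196
-487870/B = -487870/(-285196) = -487870*(-1/285196) = 243935/142598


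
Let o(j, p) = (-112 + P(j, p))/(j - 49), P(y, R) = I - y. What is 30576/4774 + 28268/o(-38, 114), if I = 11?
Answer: 279588116/7161 ≈ 39043.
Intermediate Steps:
P(y, R) = 11 - y
o(j, p) = (-101 - j)/(-49 + j) (o(j, p) = (-112 + (11 - j))/(j - 49) = (-101 - j)/(-49 + j))
30576/4774 + 28268/o(-38, 114) = 30576/4774 + 28268/(((-101 - 1*(-38))/(-49 - 38))) = 30576*(1/4774) + 28268/(((-101 + 38)/(-87))) = 2184/341 + 28268/((-1/87*(-63))) = 2184/341 + 28268/(21/29) = 2184/341 + 28268*(29/21) = 2184/341 + 819772/21 = 279588116/7161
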